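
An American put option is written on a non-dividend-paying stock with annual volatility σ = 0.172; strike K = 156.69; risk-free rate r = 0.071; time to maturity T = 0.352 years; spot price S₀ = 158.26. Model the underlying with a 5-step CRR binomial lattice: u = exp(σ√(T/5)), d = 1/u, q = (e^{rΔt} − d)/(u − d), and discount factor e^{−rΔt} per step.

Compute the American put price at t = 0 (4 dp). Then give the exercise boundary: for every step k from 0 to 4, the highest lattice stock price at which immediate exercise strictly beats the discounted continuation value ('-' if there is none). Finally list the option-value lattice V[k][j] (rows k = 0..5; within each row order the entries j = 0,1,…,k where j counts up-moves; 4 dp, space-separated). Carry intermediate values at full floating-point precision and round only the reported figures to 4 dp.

params: Δt=0.07040 u=1.04669 d=0.95539 q=0.54347 e^(-rΔt)=0.99501
t_5 payoffs: 30.7185 18.6796 5.4901 0.0000 0.0000 0.0000
t_4: node(4,0) S=131.8536 payoff=24.8364 vs cont=24.0552 → 24.8364 [stop]  node(4,1) S=144.4547 payoff=12.2353 vs cont=11.4541 → 12.2353 [stop]  node(4,2) S=158.2600 payoff=0.0000 vs cont=2.4939 → 2.4939 [wait]  node(4,3) S=173.3847 payoff=0.0000 vs cont=0.0000 → 0.0000 [wait]  node(4,4) S=189.9548 payoff=0.0000 vs cont=0.0000 → 0.0000 [wait]  ⇒ S*(4)=144.4547
t_3: node(3,0) S=138.0104 payoff=18.6796 vs cont=17.8984 → 18.6796 [stop]  node(3,1) S=151.1999 payoff=5.4901 vs cont=6.9065 → 6.9065 [wait]  node(3,2) S=165.6498 payoff=0.0000 vs cont=1.1329 → 1.1329 [wait]  node(3,3) S=181.4807 payoff=0.0000 vs cont=0.0000 → 0.0000 [wait]  ⇒ S*(3)=138.0104
t_2: node(2,0) S=144.4547 payoff=12.2353 vs cont=12.2200 → 12.2353 [stop]  node(2,1) S=158.2600 payoff=0.0000 vs cont=3.7499 → 3.7499 [wait]  node(2,2) S=173.3847 payoff=0.0000 vs cont=0.5146 → 0.5146 [wait]  ⇒ S*(2)=144.4547
t_1: node(1,0) S=151.1999 payoff=5.4901 vs cont=7.5857 → 7.5857 [wait]  node(1,1) S=165.6498 payoff=0.0000 vs cont=1.9817 → 1.9817 [wait]  ⇒ S*(1)=-
t_0: node(0,0) S=158.2600 payoff=0.0000 vs cont=4.5174 → 4.5174 [wait]  ⇒ S*(0)=-

price = 4.5174
boundary = - - 144.4547 138.0104 144.4547
tree:
4.5174
7.5857 1.9817
12.2353 3.7499 0.5146
18.6796 6.9065 1.1329 0.0000
24.8364 12.2353 2.4939 0.0000 0.0000
30.7185 18.6796 5.4901 0.0000 0.0000 0.0000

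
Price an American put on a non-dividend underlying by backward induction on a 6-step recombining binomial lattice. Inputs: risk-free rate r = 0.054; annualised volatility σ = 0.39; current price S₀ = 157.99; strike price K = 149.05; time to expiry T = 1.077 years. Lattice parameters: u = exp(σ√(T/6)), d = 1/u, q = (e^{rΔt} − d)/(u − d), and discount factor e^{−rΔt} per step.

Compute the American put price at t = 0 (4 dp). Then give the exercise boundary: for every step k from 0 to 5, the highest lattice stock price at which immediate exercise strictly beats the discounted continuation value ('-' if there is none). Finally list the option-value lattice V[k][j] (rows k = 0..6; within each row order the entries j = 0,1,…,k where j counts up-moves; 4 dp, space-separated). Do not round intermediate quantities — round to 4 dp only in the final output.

price = 16.8800
boundary = - - - 96.2388 113.5298 96.2388
tree:
16.8800
25.6412 8.0294
37.6097 13.6021 2.3458
52.8112 22.4192 4.6274 0.0000
67.4687 35.5202 9.1281 0.0000 0.0000
79.8939 52.8112 18.0065 0.0000 0.0000 0.0000
90.4266 67.4687 35.5202 0.0000 0.0000 0.0000 0.0000

params: Δt=0.17950 u=1.17967 d=0.84770 q=0.48813 e^(-rΔt)=0.99035
t_6 payoffs: 90.4266 67.4687 35.5202 0.0000 0.0000 0.0000 0.0000
t_5: node(5,0) S=69.1561 payoff=79.8939 vs cont=78.4561 → 79.8939 [stop]  node(5,1) S=96.2388 payoff=52.8112 vs cont=51.3734 → 52.8112 [stop]  node(5,2) S=133.9275 payoff=15.1225 vs cont=18.0065 → 18.0065 [wait]  node(5,3) S=186.3757 payoff=0.0000 vs cont=0.0000 → 0.0000 [wait]  node(5,4) S=259.3636 payoff=0.0000 vs cont=0.0000 → 0.0000 [wait]  node(5,5) S=360.9346 payoff=0.0000 vs cont=0.0000 → 0.0000 [wait]  ⇒ S*(5)=96.2388
t_4: node(4,0) S=81.5813 payoff=67.4687 vs cont=66.0310 → 67.4687 [stop]  node(4,1) S=113.5298 payoff=35.5202 vs cont=35.4766 → 35.5202 [stop]  node(4,2) S=157.9900 payoff=0.0000 vs cont=9.1281 → 9.1281 [wait]  node(4,3) S=219.8615 payoff=0.0000 vs cont=0.0000 → 0.0000 [wait]  node(4,4) S=305.9629 payoff=0.0000 vs cont=0.0000 → 0.0000 [wait]  ⇒ S*(4)=113.5298
t_3: node(3,0) S=96.2388 payoff=52.8112 vs cont=51.3734 → 52.8112 [stop]  node(3,1) S=133.9275 payoff=15.1225 vs cont=22.4192 → 22.4192 [wait]  node(3,2) S=186.3757 payoff=0.0000 vs cont=4.6274 → 4.6274 [wait]  node(3,3) S=259.3636 payoff=0.0000 vs cont=0.0000 → 0.0000 [wait]  ⇒ S*(3)=96.2388
t_2: node(2,0) S=113.5298 payoff=35.5202 vs cont=37.6097 → 37.6097 [wait]  node(2,1) S=157.9900 payoff=0.0000 vs cont=13.6021 → 13.6021 [wait]  node(2,2) S=219.8615 payoff=0.0000 vs cont=2.3458 → 2.3458 [wait]  ⇒ S*(2)=-
t_1: node(1,0) S=133.9275 payoff=15.1225 vs cont=25.6412 → 25.6412 [wait]  node(1,1) S=186.3757 payoff=0.0000 vs cont=8.0294 → 8.0294 [wait]  ⇒ S*(1)=-
t_0: node(0,0) S=157.9900 payoff=0.0000 vs cont=16.8800 → 16.8800 [wait]  ⇒ S*(0)=-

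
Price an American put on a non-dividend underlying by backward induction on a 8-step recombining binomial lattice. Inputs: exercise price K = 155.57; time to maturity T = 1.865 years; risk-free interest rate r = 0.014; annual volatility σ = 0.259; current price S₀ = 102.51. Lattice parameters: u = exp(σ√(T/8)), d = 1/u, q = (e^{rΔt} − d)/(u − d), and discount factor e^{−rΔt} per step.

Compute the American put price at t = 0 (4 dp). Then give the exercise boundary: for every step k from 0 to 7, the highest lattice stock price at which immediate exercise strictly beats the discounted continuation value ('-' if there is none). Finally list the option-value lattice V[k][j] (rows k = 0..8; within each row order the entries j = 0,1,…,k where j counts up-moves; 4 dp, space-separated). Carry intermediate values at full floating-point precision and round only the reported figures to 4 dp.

price = 53.9615
boundary = - 90.4600 79.8264 90.4600 102.5100 90.4600 102.5100 116.1652
tree:
53.9615
65.1100 42.3376
75.7436 53.4024 30.7248
85.1272 65.1100 41.1732 19.6961
93.4077 75.7436 53.0600 28.6685 10.1799
100.7149 85.1272 65.1100 40.0302 16.6437 3.2973
107.1631 93.4077 75.7436 53.0600 26.2883 6.3840 0.0000
112.8533 100.7149 85.1272 65.1100 39.4048 12.3601 0.0000 0.0000
117.8747 107.1631 93.4077 75.7436 53.0600 23.9306 0.0000 0.0000 0.0000

params: Δt=0.23312 u=1.13321 d=0.88245 q=0.48181 e^(-rΔt)=0.99674
t_8 payoffs: 117.8747 107.1631 93.4077 75.7436 53.0600 23.9306 0.0000 0.0000 0.0000
t_7: node(7,0) S=42.7167 payoff=112.8533 vs cont=112.3464 → 112.8533 [stop]  node(7,1) S=54.8551 payoff=100.7149 vs cont=100.2080 → 100.7149 [stop]  node(7,2) S=70.4428 payoff=85.1272 vs cont=84.6203 → 85.1272 [stop]  node(7,3) S=90.4600 payoff=65.1100 vs cont=64.6031 → 65.1100 [stop]  node(7,4) S=116.1652 payoff=39.4048 vs cont=38.8979 → 39.4048 [stop]  node(7,5) S=149.1749 payoff=6.3951 vs cont=12.3601 → 12.3601 [wait]  node(7,6) S=191.5647 payoff=0.0000 vs cont=0.0000 → 0.0000 [wait]  node(7,7) S=246.0000 payoff=0.0000 vs cont=0.0000 → 0.0000 [wait]  ⇒ S*(7)=116.1652
t_6: node(6,0) S=48.4069 payoff=107.1631 vs cont=106.6562 → 107.1631 [stop]  node(6,1) S=62.1623 payoff=93.4077 vs cont=92.9008 → 93.4077 [stop]  node(6,2) S=79.8264 payoff=75.7436 vs cont=75.2367 → 75.7436 [stop]  node(6,3) S=102.5100 payoff=53.0600 vs cont=52.5531 → 53.0600 [stop]  node(6,4) S=131.6394 payoff=23.9306 vs cont=26.2883 → 26.2883 [wait]  node(6,5) S=169.0463 payoff=0.0000 vs cont=6.3840 → 6.3840 [wait]  node(6,6) S=217.0827 payoff=0.0000 vs cont=0.0000 → 0.0000 [wait]  ⇒ S*(6)=102.5100
t_5: node(5,0) S=54.8551 payoff=100.7149 vs cont=100.2080 → 100.7149 [stop]  node(5,1) S=70.4428 payoff=85.1272 vs cont=84.6203 → 85.1272 [stop]  node(5,2) S=90.4600 payoff=65.1100 vs cont=64.6031 → 65.1100 [stop]  node(5,3) S=116.1652 payoff=39.4048 vs cont=40.0302 → 40.0302 [wait]  node(5,4) S=149.1749 payoff=6.3951 vs cont=16.6437 → 16.6437 [wait]  node(5,5) S=191.5647 payoff=0.0000 vs cont=3.2973 → 3.2973 [wait]  ⇒ S*(5)=90.4600
t_4: node(4,0) S=62.1623 payoff=93.4077 vs cont=92.9008 → 93.4077 [stop]  node(4,1) S=79.8264 payoff=75.7436 vs cont=75.2367 → 75.7436 [stop]  node(4,2) S=102.5100 payoff=53.0600 vs cont=52.8534 → 53.0600 [stop]  node(4,3) S=131.6394 payoff=23.9306 vs cont=28.6685 → 28.6685 [wait]  node(4,4) S=169.0463 payoff=0.0000 vs cont=10.1799 → 10.1799 [wait]  ⇒ S*(4)=102.5100
t_3: node(3,0) S=70.4428 payoff=85.1272 vs cont=84.6203 → 85.1272 [stop]  node(3,1) S=90.4600 payoff=65.1100 vs cont=64.6031 → 65.1100 [stop]  node(3,2) S=116.1652 payoff=39.4048 vs cont=41.1732 → 41.1732 [wait]  node(3,3) S=149.1749 payoff=6.3951 vs cont=19.6961 → 19.6961 [wait]  ⇒ S*(3)=90.4600
t_2: node(2,0) S=79.8264 payoff=75.7436 vs cont=75.2367 → 75.7436 [stop]  node(2,1) S=102.5100 payoff=53.0600 vs cont=53.4024 → 53.4024 [wait]  node(2,2) S=131.6394 payoff=23.9306 vs cont=30.7248 → 30.7248 [wait]  ⇒ S*(2)=79.8264
t_1: node(1,0) S=90.4600 payoff=65.1100 vs cont=64.7675 → 65.1100 [stop]  node(1,1) S=116.1652 payoff=39.4048 vs cont=42.3376 → 42.3376 [wait]  ⇒ S*(1)=90.4600
t_0: node(0,0) S=102.5100 payoff=53.0600 vs cont=53.9615 → 53.9615 [wait]  ⇒ S*(0)=-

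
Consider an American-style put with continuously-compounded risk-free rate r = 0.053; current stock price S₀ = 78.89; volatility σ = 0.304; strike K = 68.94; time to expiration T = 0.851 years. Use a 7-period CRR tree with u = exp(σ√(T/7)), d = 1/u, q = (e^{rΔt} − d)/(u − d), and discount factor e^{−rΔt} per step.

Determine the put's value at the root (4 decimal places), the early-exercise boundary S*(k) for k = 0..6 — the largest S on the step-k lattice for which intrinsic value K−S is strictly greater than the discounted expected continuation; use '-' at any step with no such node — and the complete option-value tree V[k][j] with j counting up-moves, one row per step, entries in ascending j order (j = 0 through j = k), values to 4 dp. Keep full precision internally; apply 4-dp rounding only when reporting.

price = 3.2263
boundary = - - - - 51.6283 57.4013 51.6283
tree:
3.2263
5.1717 1.3529
8.0510 2.4041 0.3355
12.0824 4.1862 0.6808 0.0000
17.3117 7.0903 1.3814 0.0000 0.0000
22.5040 11.5387 2.8028 0.0000 0.0000 0.0000
27.1742 17.3117 5.6869 0.0000 0.0000 0.0000 0.0000
31.3746 22.5040 11.5387 0.0000 0.0000 0.0000 0.0000 0.0000

Δt=0.12157  u=1.11182  d=0.89943  q=0.50396  discount=0.99358
step 7 (expiry): payoffs max(K−S,0) = 31.3746 22.5040 11.5387 0.0000 0.0000 0.0000 0.0000 0.0000
step 6: (k=6,j=0): S=41.7658, (K−S)⁺=27.1742, hold=26.7314 ⇒ V=27.1742 exercise | (k=6,j=1): S=51.6283, (K−S)⁺=17.3117, hold=16.8689 ⇒ V=17.3117 exercise | (k=6,j=2): S=63.8197, (K−S)⁺=5.1203, hold=5.6869 ⇒ V=5.6869 continue | (k=6,j=3): S=78.8900, (K−S)⁺=0.0000, hold=0.0000 ⇒ V=0.0000 continue | (k=6,j=4): S=97.5189, (K−S)⁺=0.0000, hold=0.0000 ⇒ V=0.0000 continue | (k=6,j=5): S=120.5468, (K−S)⁺=0.0000, hold=0.0000 ⇒ V=0.0000 continue | (k=6,j=6): S=149.0125, (K−S)⁺=0.0000, hold=0.0000 ⇒ V=0.0000 continue  boundary S*=51.6283
step 5: (k=5,j=0): S=46.4360, (K−S)⁺=22.5040, hold=22.0612 ⇒ V=22.5040 exercise | (k=5,j=1): S=57.4013, (K−S)⁺=11.5387, hold=11.3797 ⇒ V=11.5387 exercise | (k=5,j=2): S=70.9559, (K−S)⁺=0.0000, hold=2.8028 ⇒ V=2.8028 continue | (k=5,j=3): S=87.7113, (K−S)⁺=0.0000, hold=0.0000 ⇒ V=0.0000 continue | (k=5,j=4): S=108.4232, (K−S)⁺=0.0000, hold=0.0000 ⇒ V=0.0000 continue | (k=5,j=5): S=134.0261, (K−S)⁺=0.0000, hold=0.0000 ⇒ V=0.0000 continue  boundary S*=57.4013
step 4: (k=4,j=0): S=51.6283, (K−S)⁺=17.3117, hold=16.8689 ⇒ V=17.3117 exercise | (k=4,j=1): S=63.8197, (K−S)⁺=5.1203, hold=7.0903 ⇒ V=7.0903 continue | (k=4,j=2): S=78.8900, (K−S)⁺=0.0000, hold=1.3814 ⇒ V=1.3814 continue | (k=4,j=3): S=97.5189, (K−S)⁺=0.0000, hold=0.0000 ⇒ V=0.0000 continue | (k=4,j=4): S=120.5468, (K−S)⁺=0.0000, hold=0.0000 ⇒ V=0.0000 continue  boundary S*=51.6283
step 3: (k=3,j=0): S=57.4013, (K−S)⁺=11.5387, hold=12.0824 ⇒ V=12.0824 continue | (k=3,j=1): S=70.9559, (K−S)⁺=0.0000, hold=4.1862 ⇒ V=4.1862 continue | (k=3,j=2): S=87.7113, (K−S)⁺=0.0000, hold=0.6808 ⇒ V=0.6808 continue | (k=3,j=3): S=108.4232, (K−S)⁺=0.0000, hold=0.0000 ⇒ V=0.0000 continue  boundary S*=-
step 2: (k=2,j=0): S=63.8197, (K−S)⁺=5.1203, hold=8.0510 ⇒ V=8.0510 continue | (k=2,j=1): S=78.8900, (K−S)⁺=0.0000, hold=2.4041 ⇒ V=2.4041 continue | (k=2,j=2): S=97.5189, (K−S)⁺=0.0000, hold=0.3355 ⇒ V=0.3355 continue  boundary S*=-
step 1: (k=1,j=0): S=70.9559, (K−S)⁺=0.0000, hold=5.1717 ⇒ V=5.1717 continue | (k=1,j=1): S=87.7113, (K−S)⁺=0.0000, hold=1.3529 ⇒ V=1.3529 continue  boundary S*=-
step 0: (k=0,j=0): S=78.8900, (K−S)⁺=0.0000, hold=3.2263 ⇒ V=3.2263 continue  boundary S*=-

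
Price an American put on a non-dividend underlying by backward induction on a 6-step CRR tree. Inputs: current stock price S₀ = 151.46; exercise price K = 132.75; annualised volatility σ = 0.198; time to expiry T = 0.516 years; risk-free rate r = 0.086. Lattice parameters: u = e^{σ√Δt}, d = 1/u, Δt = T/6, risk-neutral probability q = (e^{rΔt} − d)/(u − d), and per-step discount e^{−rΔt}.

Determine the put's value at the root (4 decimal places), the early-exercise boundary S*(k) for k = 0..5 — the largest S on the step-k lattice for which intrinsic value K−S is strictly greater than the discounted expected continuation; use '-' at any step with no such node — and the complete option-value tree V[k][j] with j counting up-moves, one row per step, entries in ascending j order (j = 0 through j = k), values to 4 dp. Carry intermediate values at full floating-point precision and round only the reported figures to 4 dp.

price = 1.0030
boundary = - - - - 120.0684 113.2952
tree:
1.0030
1.9655 0.2271
3.7752 0.5077 0.0000
7.0562 1.1350 0.0000 0.0000
12.6816 2.5373 0.0000 0.0000 0.0000
19.4548 5.6725 0.0000 0.0000 0.0000 0.0000
25.8460 12.6816 0.0000 0.0000 0.0000 0.0000 0.0000

params: Δt=0.08600 u=1.05978 d=0.94359 q=0.54938 e^(-rΔt)=0.99263
t_6 payoffs: 25.8460 12.6816 0.0000 0.0000 0.0000 0.0000 0.0000
t_5: node(5,0) S=113.2952 payoff=19.4548 vs cont=18.4766 → 19.4548 [stop]  node(5,1) S=127.2466 payoff=5.5034 vs cont=5.6725 → 5.6725 [wait]  node(5,2) S=142.9159 payoff=0.0000 vs cont=0.0000 → 0.0000 [wait]  node(5,3) S=160.5149 payoff=0.0000 vs cont=0.0000 → 0.0000 [wait]  node(5,4) S=180.2810 payoff=0.0000 vs cont=0.0000 → 0.0000 [wait]  node(5,5) S=202.4811 payoff=0.0000 vs cont=0.0000 → 0.0000 [wait]  ⇒ S*(5)=113.2952
t_4: node(4,0) S=120.0684 payoff=12.6816 vs cont=11.7956 → 12.6816 [stop]  node(4,1) S=134.8538 payoff=0.0000 vs cont=2.5373 → 2.5373 [wait]  node(4,2) S=151.4600 payoff=0.0000 vs cont=0.0000 → 0.0000 [wait]  node(4,3) S=170.1111 payoff=0.0000 vs cont=0.0000 → 0.0000 [wait]  node(4,4) S=191.0589 payoff=0.0000 vs cont=0.0000 → 0.0000 [wait]  ⇒ S*(4)=120.0684
t_3: node(3,0) S=127.2466 payoff=5.5034 vs cont=7.0562 → 7.0562 [wait]  node(3,1) S=142.9159 payoff=0.0000 vs cont=1.1350 → 1.1350 [wait]  node(3,2) S=160.5149 payoff=0.0000 vs cont=0.0000 → 0.0000 [wait]  node(3,3) S=180.2810 payoff=0.0000 vs cont=0.0000 → 0.0000 [wait]  ⇒ S*(3)=-
t_2: node(2,0) S=134.8538 payoff=0.0000 vs cont=3.7752 → 3.7752 [wait]  node(2,1) S=151.4600 payoff=0.0000 vs cont=0.5077 → 0.5077 [wait]  node(2,2) S=170.1111 payoff=0.0000 vs cont=0.0000 → 0.0000 [wait]  ⇒ S*(2)=-
t_1: node(1,0) S=142.9159 payoff=0.0000 vs cont=1.9655 → 1.9655 [wait]  node(1,1) S=160.5149 payoff=0.0000 vs cont=0.2271 → 0.2271 [wait]  ⇒ S*(1)=-
t_0: node(0,0) S=151.4600 payoff=0.0000 vs cont=1.0030 → 1.0030 [wait]  ⇒ S*(0)=-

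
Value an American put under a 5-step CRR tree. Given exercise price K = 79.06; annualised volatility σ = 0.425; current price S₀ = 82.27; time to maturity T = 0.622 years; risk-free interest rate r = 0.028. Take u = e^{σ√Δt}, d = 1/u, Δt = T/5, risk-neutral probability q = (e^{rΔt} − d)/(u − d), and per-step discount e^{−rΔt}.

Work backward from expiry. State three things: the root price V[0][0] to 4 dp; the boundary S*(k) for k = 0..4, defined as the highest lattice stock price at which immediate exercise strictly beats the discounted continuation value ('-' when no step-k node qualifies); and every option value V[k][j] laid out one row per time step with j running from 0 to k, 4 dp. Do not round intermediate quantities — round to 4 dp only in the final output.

Δt=0.12440  u=1.16172  d=0.86079  q=0.47419  discount=0.99652
step 5 (expiry): payoffs max(K−S,0) = 40.1788 26.5865 8.2424 0.0000 0.0000 0.0000
step 4: (k=4,j=0): S=45.1690, (K−S)⁺=33.8910, hold=33.6161 ⇒ V=33.8910 exercise | (k=4,j=1): S=60.9594, (K−S)⁺=18.1006, hold=17.8257 ⇒ V=18.1006 exercise | (k=4,j=2): S=82.2700, (K−S)⁺=0.0000, hold=4.3189 ⇒ V=4.3189 continue | (k=4,j=3): S=111.0305, (K−S)⁺=0.0000, hold=0.0000 ⇒ V=0.0000 continue | (k=4,j=4): S=149.8452, (K−S)⁺=0.0000, hold=0.0000 ⇒ V=0.0000 continue  boundary S*=60.9594
step 3: (k=3,j=0): S=52.4735, (K−S)⁺=26.5865, hold=26.3116 ⇒ V=26.5865 exercise | (k=3,j=1): S=70.8176, (K−S)⁺=8.2424, hold=11.5252 ⇒ V=11.5252 continue | (k=3,j=2): S=95.5745, (K−S)⁺=0.0000, hold=2.2630 ⇒ V=2.2630 continue | (k=3,j=3): S=128.9860, (K−S)⁺=0.0000, hold=0.0000 ⇒ V=0.0000 continue  boundary S*=52.4735
step 2: (k=2,j=0): S=60.9594, (K−S)⁺=18.1006, hold=19.3769 ⇒ V=19.3769 continue | (k=2,j=1): S=82.2700, (K−S)⁺=0.0000, hold=7.1084 ⇒ V=7.1084 continue | (k=2,j=2): S=111.0305, (K−S)⁺=0.0000, hold=1.1858 ⇒ V=1.1858 continue  boundary S*=-
step 1: (k=1,j=0): S=70.8176, (K−S)⁺=8.2424, hold=13.5122 ⇒ V=13.5122 continue | (k=1,j=1): S=95.5745, (K−S)⁺=0.0000, hold=4.2850 ⇒ V=4.2850 continue  boundary S*=-
step 0: (k=0,j=0): S=82.2700, (K−S)⁺=0.0000, hold=9.1049 ⇒ V=9.1049 continue  boundary S*=-

price = 9.1049
boundary = - - - 52.4735 60.9594
tree:
9.1049
13.5122 4.2850
19.3769 7.1084 1.1858
26.5865 11.5252 2.2630 0.0000
33.8910 18.1006 4.3189 0.0000 0.0000
40.1788 26.5865 8.2424 0.0000 0.0000 0.0000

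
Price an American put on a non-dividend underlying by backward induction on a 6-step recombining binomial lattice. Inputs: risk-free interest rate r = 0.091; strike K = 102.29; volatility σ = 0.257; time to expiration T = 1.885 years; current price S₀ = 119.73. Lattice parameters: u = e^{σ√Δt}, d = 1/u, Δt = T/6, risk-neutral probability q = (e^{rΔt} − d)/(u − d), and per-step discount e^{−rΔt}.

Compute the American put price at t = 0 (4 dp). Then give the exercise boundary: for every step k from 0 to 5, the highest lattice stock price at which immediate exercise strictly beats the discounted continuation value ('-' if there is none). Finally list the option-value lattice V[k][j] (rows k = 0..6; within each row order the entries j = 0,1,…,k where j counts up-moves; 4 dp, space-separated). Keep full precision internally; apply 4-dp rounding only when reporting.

Δt=0.31417  u=1.15494  d=0.86584  q=0.56437  discount=0.97182
step 6 (expiry): payoffs max(K−S,0) = 51.8422 34.9981 12.5300 0.0000 0.0000 0.0000 0.0000
step 5: (k=5,j=0): S=58.2643, (K−S)⁺=44.0257, hold=41.1427 ⇒ V=44.0257 exercise | (k=5,j=1): S=77.7182, (K−S)⁺=24.5718, hold=21.6888 ⇒ V=24.5718 exercise | (k=5,j=2): S=103.6676, (K−S)⁺=0.0000, hold=5.3046 ⇒ V=5.3046 continue | (k=5,j=3): S=138.2812, (K−S)⁺=0.0000, hold=0.0000 ⇒ V=0.0000 continue | (k=5,j=4): S=184.4520, (K−S)⁺=0.0000, hold=0.0000 ⇒ V=0.0000 continue | (k=5,j=5): S=246.0388, (K−S)⁺=0.0000, hold=0.0000 ⇒ V=0.0000 continue  boundary S*=77.7182
step 4: (k=4,j=0): S=67.2919, (K−S)⁺=34.9981, hold=32.1152 ⇒ V=34.9981 exercise | (k=4,j=1): S=89.7600, (K−S)⁺=12.5300, hold=13.3120 ⇒ V=13.3120 continue | (k=4,j=2): S=119.7300, (K−S)⁺=0.0000, hold=2.2457 ⇒ V=2.2457 continue | (k=4,j=3): S=159.7067, (K−S)⁺=0.0000, hold=0.0000 ⇒ V=0.0000 continue | (k=4,j=4): S=213.0313, (K−S)⁺=0.0000, hold=0.0000 ⇒ V=0.0000 continue  boundary S*=67.2919
step 3: (k=3,j=0): S=77.7182, (K−S)⁺=24.5718, hold=22.1177 ⇒ V=24.5718 exercise | (k=3,j=1): S=103.6676, (K−S)⁺=0.0000, hold=6.8674 ⇒ V=6.8674 continue | (k=3,j=2): S=138.2812, (K−S)⁺=0.0000, hold=0.9507 ⇒ V=0.9507 continue | (k=3,j=3): S=184.4520, (K−S)⁺=0.0000, hold=0.0000 ⇒ V=0.0000 continue  boundary S*=77.7182
step 2: (k=2,j=0): S=89.7600, (K−S)⁺=12.5300, hold=14.1691 ⇒ V=14.1691 continue | (k=2,j=1): S=119.7300, (K−S)⁺=0.0000, hold=3.4288 ⇒ V=3.4288 continue | (k=2,j=2): S=159.7067, (K−S)⁺=0.0000, hold=0.4025 ⇒ V=0.4025 continue  boundary S*=-
step 1: (k=1,j=0): S=103.6676, (K−S)⁺=0.0000, hold=7.8791 ⇒ V=7.8791 continue | (k=1,j=1): S=138.2812, (K−S)⁺=0.0000, hold=1.6723 ⇒ V=1.6723 continue  boundary S*=-
step 0: (k=0,j=0): S=119.7300, (K−S)⁺=0.0000, hold=4.2529 ⇒ V=4.2529 continue  boundary S*=-

price = 4.2529
boundary = - - - 77.7182 67.2919 77.7182
tree:
4.2529
7.8791 1.6723
14.1691 3.4288 0.4025
24.5718 6.8674 0.9507 0.0000
34.9981 13.3120 2.2457 0.0000 0.0000
44.0257 24.5718 5.3046 0.0000 0.0000 0.0000
51.8422 34.9981 12.5300 0.0000 0.0000 0.0000 0.0000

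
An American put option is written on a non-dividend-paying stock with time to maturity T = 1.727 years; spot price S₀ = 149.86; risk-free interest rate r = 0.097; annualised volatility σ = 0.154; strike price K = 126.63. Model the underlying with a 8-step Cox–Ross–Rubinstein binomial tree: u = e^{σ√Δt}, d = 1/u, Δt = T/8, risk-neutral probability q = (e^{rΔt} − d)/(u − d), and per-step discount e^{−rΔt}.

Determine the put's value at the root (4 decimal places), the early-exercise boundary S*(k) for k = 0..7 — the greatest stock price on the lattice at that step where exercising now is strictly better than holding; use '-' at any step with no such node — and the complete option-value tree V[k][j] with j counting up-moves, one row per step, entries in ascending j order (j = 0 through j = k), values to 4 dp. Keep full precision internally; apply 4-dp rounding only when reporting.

price = 0.6507
boundary = - - - - 112.5608 104.7882 112.5608 120.9099
tree:
0.6507
1.4575 0.1984
3.1932 0.4865 0.0358
6.8116 1.1741 0.0987 0.0000
14.0692 2.7755 0.2724 0.0000 0.0000
21.8418 6.3785 0.7515 0.0000 0.0000 0.0000
29.0776 14.0692 2.0734 0.0000 0.0000 0.0000 0.0000
35.8138 21.8418 5.7201 0.0000 0.0000 0.0000 0.0000 0.0000
42.0849 29.0776 14.0692 0.0000 0.0000 0.0000 0.0000 0.0000 0.0000

Δt=0.21588, u=1.07417, d=0.93095, q=0.62986, disc=e^(-rΔt)=0.97928
k=8 terminal: V=max(K-S,0) → 42.0849 29.0776 14.0692 0.0000 0.0000 0.0000 0.0000 0.0000 0.0000
k=7: j=0 S=90.8162 intr=35.8138 cont=33.1898 V=35.8138[EX]; j=1 S=104.7882 intr=21.8418 cont=19.2177 V=21.8418[EX]; j=2 S=120.9099 intr=5.7201 cont=5.0996 V=5.7201[EX]; j=3 S=139.5118 intr=0.0000 cont=0.0000 V=0.0000[hold]; j=4 S=160.9757 intr=0.0000 cont=0.0000 V=0.0000[hold]; j=5 S=185.7418 intr=0.0000 cont=0.0000 V=0.0000[hold]; j=6 S=214.3182 intr=0.0000 cont=0.0000 V=0.0000[hold]; j=7 S=247.2910 intr=0.0000 cont=0.0000 V=0.0000[hold]  S*(7)=120.9099
k=6: j=0 S=97.5524 intr=29.0776 cont=26.4536 V=29.0776[EX]; j=1 S=112.5608 intr=14.0692 cont=11.4452 V=14.0692[EX]; j=2 S=129.8783 intr=0.0000 cont=2.0734 V=2.0734[hold]; j=3 S=149.8600 intr=0.0000 cont=0.0000 V=0.0000[hold]; j=4 S=172.9159 intr=0.0000 cont=0.0000 V=0.0000[hold]; j=5 S=199.5190 intr=0.0000 cont=0.0000 V=0.0000[hold]; j=6 S=230.2150 intr=0.0000 cont=0.0000 V=0.0000[hold]  S*(6)=112.5608
k=5: j=0 S=104.7882 intr=21.8418 cont=19.2177 V=21.8418[EX]; j=1 S=120.9099 intr=5.7201 cont=6.3785 V=6.3785[hold]; j=2 S=139.5118 intr=0.0000 cont=0.7515 V=0.7515[hold]; j=3 S=160.9757 intr=0.0000 cont=0.0000 V=0.0000[hold]; j=4 S=185.7418 intr=0.0000 cont=0.0000 V=0.0000[hold]; j=5 S=214.3182 intr=0.0000 cont=0.0000 V=0.0000[hold]  S*(5)=104.7882
k=4: j=0 S=112.5608 intr=14.0692 cont=11.8513 V=14.0692[EX]; j=1 S=129.8783 intr=0.0000 cont=2.7755 V=2.7755[hold]; j=2 S=149.8600 intr=0.0000 cont=0.2724 V=0.2724[hold]; j=3 S=172.9159 intr=0.0000 cont=0.0000 V=0.0000[hold]; j=4 S=199.5190 intr=0.0000 cont=0.0000 V=0.0000[hold]  S*(4)=112.5608
k=3: j=0 S=120.9099 intr=5.7201 cont=6.8116 V=6.8116[hold]; j=1 S=139.5118 intr=0.0000 cont=1.1741 V=1.1741[hold]; j=2 S=160.9757 intr=0.0000 cont=0.0987 V=0.0987[hold]; j=3 S=185.7418 intr=0.0000 cont=0.0000 V=0.0000[hold]  S*(3)=-
k=2: j=0 S=129.8783 intr=0.0000 cont=3.1932 V=3.1932[hold]; j=1 S=149.8600 intr=0.0000 cont=0.4865 V=0.4865[hold]; j=2 S=172.9159 intr=0.0000 cont=0.0358 V=0.0358[hold]  S*(2)=-
k=1: j=0 S=139.5118 intr=0.0000 cont=1.4575 V=1.4575[hold]; j=1 S=160.9757 intr=0.0000 cont=0.1984 V=0.1984[hold]  S*(1)=-
k=0: j=0 S=149.8600 intr=0.0000 cont=0.6507 V=0.6507[hold]  S*(0)=-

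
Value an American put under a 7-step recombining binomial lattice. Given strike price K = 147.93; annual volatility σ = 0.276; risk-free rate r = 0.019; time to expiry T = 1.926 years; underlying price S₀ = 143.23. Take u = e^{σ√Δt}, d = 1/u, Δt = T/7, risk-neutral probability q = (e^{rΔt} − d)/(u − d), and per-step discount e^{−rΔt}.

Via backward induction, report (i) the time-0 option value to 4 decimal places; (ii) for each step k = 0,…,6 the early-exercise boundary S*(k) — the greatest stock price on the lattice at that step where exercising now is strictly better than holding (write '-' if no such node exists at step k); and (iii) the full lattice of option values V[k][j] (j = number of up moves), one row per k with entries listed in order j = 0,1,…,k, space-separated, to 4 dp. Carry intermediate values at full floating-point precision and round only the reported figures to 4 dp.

Δt=0.27514, u=1.15578, d=0.86522, q=0.48191, disc=e^(-rΔt)=0.99479
k=7 terminal: V=max(K-S,0) → 95.9406 78.4815 55.1592 24.0048 0.0000 0.0000 0.0000 0.0000
k=6: j=0 S=60.0881 intr=87.8419 cont=87.0705 V=87.8419[EX]; j=1 S=80.2670 intr=67.6630 cont=66.8917 V=67.6630[EX]; j=2 S=107.2224 intr=40.7076 cont=39.9363 V=40.7076[EX]; j=3 S=143.2300 intr=4.7000 cont=12.3718 V=12.3718[hold]; j=4 S=191.3297 intr=0.0000 cont=0.0000 V=0.0000[hold]; j=5 S=255.5823 intr=0.0000 cont=0.0000 V=0.0000[hold]; j=6 S=341.4124 intr=0.0000 cont=0.0000 V=0.0000[hold]  S*(6)=107.2224
k=5: j=0 S=69.4485 intr=78.4815 cont=77.7102 V=78.4815[EX]; j=1 S=92.7708 intr=55.1592 cont=54.3879 V=55.1592[EX]; j=2 S=123.9252 intr=24.0048 cont=26.9113 V=26.9113[hold]; j=3 S=165.5420 intr=0.0000 cont=6.3763 V=6.3763[hold]; j=4 S=221.1346 intr=0.0000 cont=0.0000 V=0.0000[hold]; j=5 S=295.3963 intr=0.0000 cont=0.0000 V=0.0000[hold]  S*(5)=92.7708
k=4: j=0 S=80.2670 intr=67.6630 cont=66.8917 V=67.6630[EX]; j=1 S=107.2224 intr=40.7076 cont=41.3296 V=41.3296[hold]; j=2 S=143.2300 intr=4.7000 cont=16.9266 V=16.9266[hold]; j=3 S=191.3297 intr=0.0000 cont=3.2863 V=3.2863[hold]; j=4 S=255.5823 intr=0.0000 cont=0.0000 V=0.0000[hold]  S*(4)=80.2670
k=3: j=0 S=92.7708 intr=55.1592 cont=54.6861 V=55.1592[EX]; j=1 S=123.9252 intr=24.0048 cont=29.4154 V=29.4154[hold]; j=2 S=165.5420 intr=0.0000 cont=10.2992 V=10.2992[hold]; j=3 S=221.1346 intr=0.0000 cont=1.6937 V=1.6937[hold]  S*(3)=92.7708
k=2: j=0 S=107.2224 intr=40.7076 cont=42.5301 V=42.5301[hold]; j=1 S=143.2300 intr=4.7000 cont=20.0978 V=20.0978[hold]; j=2 S=191.3297 intr=0.0000 cont=6.1201 V=6.1201[hold]  S*(2)=-
k=1: j=0 S=123.9252 intr=24.0048 cont=31.5544 V=31.5544[hold]; j=1 S=165.5420 intr=0.0000 cont=13.2921 V=13.2921[hold]  S*(1)=-
k=0: j=0 S=143.2300 intr=4.7000 cont=22.6350 V=22.6350[hold]  S*(0)=-

price = 22.6350
boundary = - - - 92.7708 80.2670 92.7708 107.2224
tree:
22.6350
31.5544 13.2921
42.5301 20.0978 6.1201
55.1592 29.4154 10.2992 1.6937
67.6630 41.3296 16.9266 3.2863 0.0000
78.4815 55.1592 26.9113 6.3763 0.0000 0.0000
87.8419 67.6630 40.7076 12.3718 0.0000 0.0000 0.0000
95.9406 78.4815 55.1592 24.0048 0.0000 0.0000 0.0000 0.0000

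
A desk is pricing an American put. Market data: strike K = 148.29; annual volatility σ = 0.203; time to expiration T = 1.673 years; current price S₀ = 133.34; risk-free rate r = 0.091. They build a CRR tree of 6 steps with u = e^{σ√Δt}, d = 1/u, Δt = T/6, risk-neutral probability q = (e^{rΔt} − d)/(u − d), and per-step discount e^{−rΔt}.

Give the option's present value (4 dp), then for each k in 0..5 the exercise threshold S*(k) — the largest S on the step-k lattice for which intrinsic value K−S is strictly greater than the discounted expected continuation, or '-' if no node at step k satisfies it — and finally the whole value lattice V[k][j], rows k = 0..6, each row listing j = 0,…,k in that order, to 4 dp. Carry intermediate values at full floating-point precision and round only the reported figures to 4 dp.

Δt=0.27883  u=1.11315  d=0.89835  q=0.59287  discount=0.97495
step 6 (expiry): payoffs max(K−S,0) = 78.2027 61.4447 40.6798 14.9500 0.0000 0.0000 0.0000
step 5: (k=5,j=0): S=78.0176, (K−S)⁺=70.2724, hold=66.5570 ⇒ V=70.2724 exercise | (k=5,j=1): S=96.6718, (K−S)⁺=51.6182, hold=47.9028 ⇒ V=51.6182 exercise | (k=5,j=2): S=119.7862, (K−S)⁺=28.5038, hold=24.7884 ⇒ V=28.5038 exercise | (k=5,j=3): S=148.4274, (K−S)⁺=0.0000, hold=5.9341 ⇒ V=5.9341 continue | (k=5,j=4): S=183.9167, (K−S)⁺=0.0000, hold=0.0000 ⇒ V=0.0000 continue | (k=5,j=5): S=227.8915, (K−S)⁺=0.0000, hold=0.0000 ⇒ V=0.0000 continue  boundary S*=119.7862
step 4: (k=4,j=0): S=86.8453, (K−S)⁺=61.4447, hold=57.7294 ⇒ V=61.4447 exercise | (k=4,j=1): S=107.6102, (K−S)⁺=40.6798, hold=36.9645 ⇒ V=40.6798 exercise | (k=4,j=2): S=133.3400, (K−S)⁺=14.9500, hold=14.7441 ⇒ V=14.9500 exercise | (k=4,j=3): S=165.2219, (K−S)⁺=0.0000, hold=2.3554 ⇒ V=2.3554 continue | (k=4,j=4): S=204.7268, (K−S)⁺=0.0000, hold=0.0000 ⇒ V=0.0000 continue  boundary S*=133.3400
step 3: (k=3,j=0): S=96.6718, (K−S)⁺=51.6182, hold=47.9028 ⇒ V=51.6182 exercise | (k=3,j=1): S=119.7862, (K−S)⁺=28.5038, hold=24.7884 ⇒ V=28.5038 exercise | (k=3,j=2): S=148.4274, (K−S)⁺=0.0000, hold=7.2956 ⇒ V=7.2956 continue | (k=3,j=3): S=183.9167, (K−S)⁺=0.0000, hold=0.9350 ⇒ V=0.9350 continue  boundary S*=119.7862
step 2: (k=2,j=0): S=107.6102, (K−S)⁺=40.6798, hold=36.9645 ⇒ V=40.6798 exercise | (k=2,j=1): S=133.3400, (K−S)⁺=14.9500, hold=15.5310 ⇒ V=15.5310 continue | (k=2,j=2): S=165.2219, (K−S)⁺=0.0000, hold=3.4363 ⇒ V=3.4363 continue  boundary S*=107.6102
step 1: (k=1,j=0): S=119.7862, (K−S)⁺=28.5038, hold=25.1242 ⇒ V=28.5038 exercise | (k=1,j=1): S=148.4274, (K−S)⁺=0.0000, hold=8.1510 ⇒ V=8.1510 continue  boundary S*=119.7862
step 0: (k=0,j=0): S=133.3400, (K−S)⁺=14.9500, hold=16.0254 ⇒ V=16.0254 continue  boundary S*=-

price = 16.0254
boundary = - 119.7862 107.6102 119.7862 133.3400 119.7862
tree:
16.0254
28.5038 8.1510
40.6798 15.5310 3.4363
51.6182 28.5038 7.2956 0.9350
61.4447 40.6798 14.9500 2.3554 0.0000
70.2724 51.6182 28.5038 5.9341 0.0000 0.0000
78.2027 61.4447 40.6798 14.9500 0.0000 0.0000 0.0000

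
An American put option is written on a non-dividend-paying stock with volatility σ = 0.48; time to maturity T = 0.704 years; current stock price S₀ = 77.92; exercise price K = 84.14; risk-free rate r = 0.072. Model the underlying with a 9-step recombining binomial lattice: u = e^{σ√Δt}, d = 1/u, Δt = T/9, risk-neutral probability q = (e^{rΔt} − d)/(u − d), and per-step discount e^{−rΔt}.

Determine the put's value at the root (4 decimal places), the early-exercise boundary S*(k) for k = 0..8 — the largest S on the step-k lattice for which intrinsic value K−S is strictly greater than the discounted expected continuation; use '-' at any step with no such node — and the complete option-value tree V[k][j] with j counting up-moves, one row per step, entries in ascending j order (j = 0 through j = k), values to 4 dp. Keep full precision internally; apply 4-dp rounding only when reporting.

params: Δt=0.07822 u=1.14368 d=0.87437 q=0.48746 e^(-rΔt)=0.99438
t_9 payoffs: 60.8633 53.6941 44.3170 32.0517 16.0088 0.0000 0.0000 0.0000 0.0000 0.0000
t_8: node(8,0) S=26.6211 payoff=57.5189 vs cont=57.0464 → 57.5189 [stop]  node(8,1) S=34.8202 payoff=49.3198 vs cont=48.8473 → 49.3198 [stop]  node(8,2) S=45.5446 payoff=38.5954 vs cont=38.1228 → 38.5954 [stop]  node(8,3) S=59.5721 payoff=24.5679 vs cont=24.0953 → 24.5679 [stop]  node(8,4) S=77.9200 payoff=6.2200 vs cont=8.1591 → 8.1591 [wait]  node(8,5) S=101.9189 payoff=0.0000 vs cont=0.0000 → 0.0000 [wait]  node(8,6) S=133.3094 payoff=0.0000 vs cont=0.0000 → 0.0000 [wait]  node(8,7) S=174.3680 payoff=0.0000 vs cont=0.0000 → 0.0000 [wait]  node(8,8) S=228.0724 payoff=0.0000 vs cont=0.0000 → 0.0000 [wait]  ⇒ S*(8)=59.5721
t_7: node(7,0) S=30.4459 payoff=53.6941 vs cont=53.2216 → 53.6941 [stop]  node(7,1) S=39.8230 payoff=44.3170 vs cont=43.8444 → 44.3170 [stop]  node(7,2) S=52.0883 payoff=32.0517 vs cont=31.5792 → 32.0517 [stop]  node(7,3) S=68.1312 payoff=16.0088 vs cont=16.4762 → 16.4762 [wait]  node(7,4) S=89.1152 payoff=0.0000 vs cont=4.1584 → 4.1584 [wait]  node(7,5) S=116.5622 payoff=0.0000 vs cont=0.0000 → 0.0000 [wait]  node(7,6) S=152.4628 payoff=0.0000 vs cont=0.0000 → 0.0000 [wait]  node(7,7) S=199.4204 payoff=0.0000 vs cont=0.0000 → 0.0000 [wait]  ⇒ S*(7)=52.0883
t_6: node(6,0) S=34.8202 payoff=49.3198 vs cont=48.8473 → 49.3198 [stop]  node(6,1) S=45.5446 payoff=38.5954 vs cont=38.1228 → 38.5954 [stop]  node(6,2) S=59.5721 payoff=24.5679 vs cont=24.3219 → 24.5679 [stop]  node(6,3) S=77.9200 payoff=6.2200 vs cont=10.4129 → 10.4129 [wait]  node(6,4) S=101.9189 payoff=0.0000 vs cont=2.1193 → 2.1193 [wait]  node(6,5) S=133.3094 payoff=0.0000 vs cont=0.0000 → 0.0000 [wait]  node(6,6) S=174.3680 payoff=0.0000 vs cont=0.0000 → 0.0000 [wait]  ⇒ S*(6)=59.5721
t_5: node(5,0) S=39.8230 payoff=44.3170 vs cont=43.8444 → 44.3170 [stop]  node(5,1) S=52.0883 payoff=32.0517 vs cont=31.5792 → 32.0517 [stop]  node(5,2) S=68.1312 payoff=16.0088 vs cont=17.5687 → 17.5687 [wait]  node(5,3) S=89.1152 payoff=0.0000 vs cont=6.3343 → 6.3343 [wait]  node(5,4) S=116.5622 payoff=0.0000 vs cont=1.0801 → 1.0801 [wait]  node(5,5) S=152.4628 payoff=0.0000 vs cont=0.0000 → 0.0000 [wait]  ⇒ S*(5)=52.0883
t_4: node(4,0) S=45.5446 payoff=38.5954 vs cont=38.1228 → 38.5954 [stop]  node(4,1) S=59.5721 payoff=24.5679 vs cont=24.8514 → 24.8514 [wait]  node(4,2) S=77.9200 payoff=6.2200 vs cont=12.0245 → 12.0245 [wait]  node(4,3) S=101.9189 payoff=0.0000 vs cont=3.7519 → 3.7519 [wait]  node(4,4) S=133.3094 payoff=0.0000 vs cont=0.5505 → 0.5505 [wait]  ⇒ S*(4)=45.5446
t_3: node(3,0) S=52.0883 payoff=32.0517 vs cont=31.7166 → 32.0517 [stop]  node(3,1) S=68.1312 payoff=16.0088 vs cont=18.4943 → 18.4943 [wait]  node(3,2) S=89.1152 payoff=0.0000 vs cont=7.9470 → 7.9470 [wait]  node(3,3) S=116.5622 payoff=0.0000 vs cont=2.1791 → 2.1791 [wait]  ⇒ S*(3)=52.0883
t_2: node(2,0) S=59.5721 payoff=24.5679 vs cont=25.3001 → 25.3001 [wait]  node(2,1) S=77.9200 payoff=6.2200 vs cont=13.2780 → 13.2780 [wait]  node(2,2) S=101.9189 payoff=0.0000 vs cont=5.1065 → 5.1065 [wait]  ⇒ S*(2)=-
t_1: node(1,0) S=68.1312 payoff=16.0088 vs cont=19.3306 → 19.3306 [wait]  node(1,1) S=89.1152 payoff=0.0000 vs cont=9.2425 → 9.2425 [wait]  ⇒ S*(1)=-
t_0: node(0,0) S=77.9200 payoff=6.2200 vs cont=14.3321 → 14.3321 [wait]  ⇒ S*(0)=-

price = 14.3321
boundary = - - - 52.0883 45.5446 52.0883 59.5721 52.0883 59.5721
tree:
14.3321
19.3306 9.2425
25.3001 13.2780 5.1065
32.0517 18.4943 7.9470 2.1791
38.5954 24.8514 12.0245 3.7519 0.5505
44.3170 32.0517 17.5687 6.3343 1.0801 0.0000
49.3198 38.5954 24.5679 10.4129 2.1193 0.0000 0.0000
53.6941 44.3170 32.0517 16.4762 4.1584 0.0000 0.0000 0.0000
57.5189 49.3198 38.5954 24.5679 8.1591 0.0000 0.0000 0.0000 0.0000
60.8633 53.6941 44.3170 32.0517 16.0088 0.0000 0.0000 0.0000 0.0000 0.0000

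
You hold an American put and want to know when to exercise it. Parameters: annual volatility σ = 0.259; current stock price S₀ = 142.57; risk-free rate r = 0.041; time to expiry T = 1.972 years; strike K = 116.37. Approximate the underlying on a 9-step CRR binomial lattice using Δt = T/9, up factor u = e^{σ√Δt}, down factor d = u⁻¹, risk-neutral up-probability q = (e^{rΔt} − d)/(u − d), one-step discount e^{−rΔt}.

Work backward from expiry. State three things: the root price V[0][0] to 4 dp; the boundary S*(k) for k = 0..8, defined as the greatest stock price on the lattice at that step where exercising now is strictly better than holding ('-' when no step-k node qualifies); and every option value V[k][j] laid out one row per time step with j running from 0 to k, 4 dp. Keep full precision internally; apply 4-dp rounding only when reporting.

Δt=0.21911  u=1.12889  d=0.88582  q=0.50685  discount=0.99106
step 9 (expiry): payoffs max(K−S,0) = 68.4895 55.3513 38.6080 17.2705 0.0000 0.0000 0.0000 0.0000 0.0000 0.0000
step 8: (k=8,j=0): S=54.0519, (K−S)⁺=62.3181, hold=61.2774 ⇒ V=62.3181 exercise | (k=8,j=1): S=68.8835, (K−S)⁺=47.4865, hold=46.4458 ⇒ V=47.4865 exercise | (k=8,j=2): S=87.7848, (K−S)⁺=28.5852, hold=27.5444 ⇒ V=28.5852 exercise | (k=8,j=3): S=111.8726, (K−S)⁺=4.4974, hold=8.4407 ⇒ V=8.4407 continue | (k=8,j=4): S=142.5700, (K−S)⁺=0.0000, hold=0.0000 ⇒ V=0.0000 continue | (k=8,j=5): S=181.6906, (K−S)⁺=0.0000, hold=0.0000 ⇒ V=0.0000 continue | (k=8,j=6): S=231.5458, (K−S)⁺=0.0000, hold=0.0000 ⇒ V=0.0000 continue | (k=8,j=7): S=295.0809, (K−S)⁺=0.0000, hold=0.0000 ⇒ V=0.0000 continue | (k=8,j=8): S=376.0499, (K−S)⁺=0.0000, hold=0.0000 ⇒ V=0.0000 continue  boundary S*=87.7848
step 7: (k=7,j=0): S=61.0187, (K−S)⁺=55.3513, hold=54.3106 ⇒ V=55.3513 exercise | (k=7,j=1): S=77.7620, (K−S)⁺=38.6080, hold=37.5673 ⇒ V=38.6080 exercise | (k=7,j=2): S=99.0995, (K−S)⁺=17.2705, hold=18.2105 ⇒ V=18.2105 continue | (k=7,j=3): S=126.2920, (K−S)⁺=0.0000, hold=4.1253 ⇒ V=4.1253 continue | (k=7,j=4): S=160.9460, (K−S)⁺=0.0000, hold=0.0000 ⇒ V=0.0000 continue | (k=7,j=5): S=205.1090, (K−S)⁺=0.0000, hold=0.0000 ⇒ V=0.0000 continue | (k=7,j=6): S=261.3900, (K−S)⁺=0.0000, hold=0.0000 ⇒ V=0.0000 continue | (k=7,j=7): S=333.1143, (K−S)⁺=0.0000, hold=0.0000 ⇒ V=0.0000 continue  boundary S*=77.7620
step 6: (k=6,j=0): S=68.8835, (K−S)⁺=47.4865, hold=46.4458 ⇒ V=47.4865 exercise | (k=6,j=1): S=87.7848, (K−S)⁺=28.5852, hold=28.0167 ⇒ V=28.5852 exercise | (k=6,j=2): S=111.8726, (K−S)⁺=4.4974, hold=10.9723 ⇒ V=10.9723 continue | (k=6,j=3): S=142.5700, (K−S)⁺=0.0000, hold=2.0162 ⇒ V=2.0162 continue | (k=6,j=4): S=181.6906, (K−S)⁺=0.0000, hold=0.0000 ⇒ V=0.0000 continue | (k=6,j=5): S=231.5458, (K−S)⁺=0.0000, hold=0.0000 ⇒ V=0.0000 continue | (k=6,j=6): S=295.0809, (K−S)⁺=0.0000, hold=0.0000 ⇒ V=0.0000 continue  boundary S*=87.7848
step 5: (k=5,j=0): S=77.7620, (K−S)⁺=38.6080, hold=37.5673 ⇒ V=38.6080 exercise | (k=5,j=1): S=99.0995, (K−S)⁺=17.2705, hold=19.4822 ⇒ V=19.4822 continue | (k=5,j=2): S=126.2920, (K−S)⁺=0.0000, hold=6.3753 ⇒ V=6.3753 continue | (k=5,j=3): S=160.9460, (K−S)⁺=0.0000, hold=0.9854 ⇒ V=0.9854 continue | (k=5,j=4): S=205.1090, (K−S)⁺=0.0000, hold=0.0000 ⇒ V=0.0000 continue | (k=5,j=5): S=261.3900, (K−S)⁺=0.0000, hold=0.0000 ⇒ V=0.0000 continue  boundary S*=77.7620
step 4: (k=4,j=0): S=87.7848, (K−S)⁺=28.5852, hold=28.6555 ⇒ V=28.6555 continue | (k=4,j=1): S=111.8726, (K−S)⁺=4.4974, hold=12.7241 ⇒ V=12.7241 continue | (k=4,j=2): S=142.5700, (K−S)⁺=0.0000, hold=3.6108 ⇒ V=3.6108 continue | (k=4,j=3): S=181.6906, (K−S)⁺=0.0000, hold=0.4816 ⇒ V=0.4816 continue | (k=4,j=4): S=231.5458, (K−S)⁺=0.0000, hold=0.0000 ⇒ V=0.0000 continue  boundary S*=-
step 3: (k=3,j=0): S=99.0995, (K−S)⁺=17.2705, hold=20.3965 ⇒ V=20.3965 continue | (k=3,j=1): S=126.2920, (K−S)⁺=0.0000, hold=8.0325 ⇒ V=8.0325 continue | (k=3,j=2): S=160.9460, (K−S)⁺=0.0000, hold=2.0067 ⇒ V=2.0067 continue | (k=3,j=3): S=205.1090, (K−S)⁺=0.0000, hold=0.2354 ⇒ V=0.2354 continue  boundary S*=-
step 2: (k=2,j=0): S=111.8726, (K−S)⁺=4.4974, hold=14.0034 ⇒ V=14.0034 continue | (k=2,j=1): S=142.5700, (K−S)⁺=0.0000, hold=4.9338 ⇒ V=4.9338 continue | (k=2,j=2): S=181.6906, (K−S)⁺=0.0000, hold=1.0990 ⇒ V=1.0990 continue  boundary S*=-
step 1: (k=1,j=0): S=126.2920, (K−S)⁺=0.0000, hold=9.3223 ⇒ V=9.3223 continue | (k=1,j=1): S=160.9460, (K−S)⁺=0.0000, hold=2.9633 ⇒ V=2.9633 continue  boundary S*=-
step 0: (k=0,j=0): S=142.5700, (K−S)⁺=0.0000, hold=6.0447 ⇒ V=6.0447 continue  boundary S*=-

price = 6.0447
boundary = - - - - - 77.7620 87.7848 77.7620 87.7848
tree:
6.0447
9.3223 2.9633
14.0034 4.9338 1.0990
20.3965 8.0325 2.0067 0.2354
28.6555 12.7241 3.6108 0.4816 0.0000
38.6080 19.4822 6.3753 0.9854 0.0000 0.0000
47.4865 28.5852 10.9723 2.0162 0.0000 0.0000 0.0000
55.3513 38.6080 18.2105 4.1253 0.0000 0.0000 0.0000 0.0000
62.3181 47.4865 28.5852 8.4407 0.0000 0.0000 0.0000 0.0000 0.0000
68.4895 55.3513 38.6080 17.2705 0.0000 0.0000 0.0000 0.0000 0.0000 0.0000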